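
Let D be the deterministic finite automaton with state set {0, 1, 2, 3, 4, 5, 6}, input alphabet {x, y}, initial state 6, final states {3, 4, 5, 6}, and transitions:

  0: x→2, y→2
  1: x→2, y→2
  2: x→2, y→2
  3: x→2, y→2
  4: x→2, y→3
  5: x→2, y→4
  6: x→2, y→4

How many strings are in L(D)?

The useful subgraph on states {3, 4, 6} is acyclic, so L(D) is finite; the longest accepting path visits 3 useful states, giving maximum string length 2.
Counting accepting paths from 6 by length: 1 of length 0, 1 of length 1, 1 of length 2. Total 3.

3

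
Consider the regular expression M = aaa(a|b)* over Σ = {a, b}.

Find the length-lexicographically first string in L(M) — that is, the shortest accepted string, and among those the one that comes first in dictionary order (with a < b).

aaa

By inspection of the expression, no string of length less than 3 matches, and aaa is the lexicographically first match of length 3.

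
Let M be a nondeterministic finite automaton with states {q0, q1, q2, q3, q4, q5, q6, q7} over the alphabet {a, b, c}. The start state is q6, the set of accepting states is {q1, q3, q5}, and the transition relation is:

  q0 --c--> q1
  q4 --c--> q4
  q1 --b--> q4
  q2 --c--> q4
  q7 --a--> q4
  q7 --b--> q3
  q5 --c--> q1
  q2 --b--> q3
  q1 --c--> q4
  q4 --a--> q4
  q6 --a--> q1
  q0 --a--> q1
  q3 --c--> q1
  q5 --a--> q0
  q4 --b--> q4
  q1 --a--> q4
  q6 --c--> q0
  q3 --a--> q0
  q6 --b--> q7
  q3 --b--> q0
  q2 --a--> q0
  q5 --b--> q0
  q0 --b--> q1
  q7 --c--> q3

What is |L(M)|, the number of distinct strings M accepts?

The useful subgraph on states {q0, q1, q3, q6, q7} is acyclic, so L(M) is finite; the longest accepting path visits 5 useful states, giving maximum string length 4.
Counting accepting paths from q6 by length: 1 of length 1, 5 of length 2, 2 of length 3, 12 of length 4. Total 20.

20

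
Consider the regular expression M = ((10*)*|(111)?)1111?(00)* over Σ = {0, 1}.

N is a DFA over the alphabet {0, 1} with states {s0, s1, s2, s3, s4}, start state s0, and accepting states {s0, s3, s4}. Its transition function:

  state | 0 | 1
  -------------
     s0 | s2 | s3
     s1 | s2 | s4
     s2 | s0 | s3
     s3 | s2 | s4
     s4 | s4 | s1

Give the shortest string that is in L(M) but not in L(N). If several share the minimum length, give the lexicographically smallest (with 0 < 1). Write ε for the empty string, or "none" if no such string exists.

The string 111 is accepted by M but not by N.
No shorter string lies in the difference, and 111 is the lexicographically first length-3 string in L(M) \ L(N).

111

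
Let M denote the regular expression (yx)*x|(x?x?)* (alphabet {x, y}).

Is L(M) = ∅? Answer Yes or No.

The empty string ε matches the expression, so it belongs to L(M).
Since L(M) contains at least one string, it is not empty.

No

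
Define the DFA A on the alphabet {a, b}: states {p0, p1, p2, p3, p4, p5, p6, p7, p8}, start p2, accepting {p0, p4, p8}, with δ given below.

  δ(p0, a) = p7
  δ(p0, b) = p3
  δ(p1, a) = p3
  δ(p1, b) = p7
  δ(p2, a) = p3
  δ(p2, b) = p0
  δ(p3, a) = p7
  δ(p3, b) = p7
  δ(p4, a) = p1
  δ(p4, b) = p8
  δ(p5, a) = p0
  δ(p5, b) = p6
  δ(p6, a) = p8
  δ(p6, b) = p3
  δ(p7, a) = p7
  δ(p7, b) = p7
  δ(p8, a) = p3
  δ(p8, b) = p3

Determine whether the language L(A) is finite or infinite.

finite

The useful states (reachable from p2 and able to reach an accepting state) are {p0, p2}.
Restricted to these states the transition graph has no cycle, so every accepting path has bounded length and L is finite.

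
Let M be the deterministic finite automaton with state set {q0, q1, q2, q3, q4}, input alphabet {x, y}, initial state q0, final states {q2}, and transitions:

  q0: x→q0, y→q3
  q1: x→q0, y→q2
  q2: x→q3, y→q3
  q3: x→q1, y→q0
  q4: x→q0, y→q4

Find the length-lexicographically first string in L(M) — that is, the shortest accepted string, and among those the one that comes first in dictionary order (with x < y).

A breadth-first search from q0 reaches an accepting state first via the path q0 → q3 → q1 → q2 on input yxy.
No string of length < 3 is accepted (BFS exhausts all shorter strings without reaching an accepting state), and yxy is the lexicographically least accepting string of length 3.

yxy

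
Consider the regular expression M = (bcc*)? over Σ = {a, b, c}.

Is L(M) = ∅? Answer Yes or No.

The empty string ε matches the expression, so it belongs to L(M).
Since L(M) contains at least one string, it is not empty.

No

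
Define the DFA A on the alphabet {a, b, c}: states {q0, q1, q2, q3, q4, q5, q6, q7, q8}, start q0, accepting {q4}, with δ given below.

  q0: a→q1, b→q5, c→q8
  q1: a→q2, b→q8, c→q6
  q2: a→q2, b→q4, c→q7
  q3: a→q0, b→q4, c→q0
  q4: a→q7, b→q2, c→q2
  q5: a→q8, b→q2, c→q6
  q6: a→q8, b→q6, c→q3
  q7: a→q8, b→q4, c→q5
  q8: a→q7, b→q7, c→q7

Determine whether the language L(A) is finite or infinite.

State q8 is reachable from the start and can reach an accepting state, and it lies on the cycle q8 → q7 → q8.
Traversing that cycle any number of times yields accepted strings of unbounded length, so the language is infinite.

infinite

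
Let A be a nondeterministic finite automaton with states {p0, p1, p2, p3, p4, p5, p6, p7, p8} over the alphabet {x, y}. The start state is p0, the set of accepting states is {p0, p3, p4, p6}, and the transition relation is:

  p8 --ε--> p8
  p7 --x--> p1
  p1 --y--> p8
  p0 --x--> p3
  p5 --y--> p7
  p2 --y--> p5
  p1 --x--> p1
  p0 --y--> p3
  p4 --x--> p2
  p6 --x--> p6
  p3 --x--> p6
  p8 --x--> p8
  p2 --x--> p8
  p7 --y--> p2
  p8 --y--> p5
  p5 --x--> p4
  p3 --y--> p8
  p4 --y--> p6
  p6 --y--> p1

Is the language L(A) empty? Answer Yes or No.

The empty string ε is accepted: the run p0 ends in the accepting state p0.
Since at least one string is accepted, L(A) is not empty.

No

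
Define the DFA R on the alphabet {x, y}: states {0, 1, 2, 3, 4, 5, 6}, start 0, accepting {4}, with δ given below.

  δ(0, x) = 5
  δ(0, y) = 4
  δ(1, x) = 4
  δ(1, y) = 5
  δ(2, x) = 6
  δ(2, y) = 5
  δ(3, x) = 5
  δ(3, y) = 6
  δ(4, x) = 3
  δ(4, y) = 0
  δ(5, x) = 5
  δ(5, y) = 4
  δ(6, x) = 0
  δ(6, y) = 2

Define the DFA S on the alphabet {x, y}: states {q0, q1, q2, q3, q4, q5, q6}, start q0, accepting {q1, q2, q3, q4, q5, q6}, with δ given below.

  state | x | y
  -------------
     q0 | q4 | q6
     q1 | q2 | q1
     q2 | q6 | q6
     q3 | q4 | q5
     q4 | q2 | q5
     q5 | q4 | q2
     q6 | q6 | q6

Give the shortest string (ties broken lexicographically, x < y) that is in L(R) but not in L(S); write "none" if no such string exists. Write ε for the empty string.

Exploring the product automaton R × S from the start pair (0, q0), following both machines on each input symbol, reaches 15 state pairs: (0, q0), (5, q4), (4, q6), (5, q2), (4, q5), (3, q6), (0, q6), (5, q6), (3, q4), (0, q2), (6, q6), (6, q5), (2, q6), (0, q4), (2, q2).
R accepts in {4} and S accepts in {q1, q2, q3, q4, q5, q6}. The reachable pairs whose R-component is accepting are (4, q6), (4, q5); in each of them the S-component is accepting too, so the product for L(R) \ L(S) (R-component accepting, S-component rejecting) has no reachable accepting pair and the difference is empty.
So every string accepted by R is also accepted by S: L(R) \ L(S) = ∅ and there is no such string.

none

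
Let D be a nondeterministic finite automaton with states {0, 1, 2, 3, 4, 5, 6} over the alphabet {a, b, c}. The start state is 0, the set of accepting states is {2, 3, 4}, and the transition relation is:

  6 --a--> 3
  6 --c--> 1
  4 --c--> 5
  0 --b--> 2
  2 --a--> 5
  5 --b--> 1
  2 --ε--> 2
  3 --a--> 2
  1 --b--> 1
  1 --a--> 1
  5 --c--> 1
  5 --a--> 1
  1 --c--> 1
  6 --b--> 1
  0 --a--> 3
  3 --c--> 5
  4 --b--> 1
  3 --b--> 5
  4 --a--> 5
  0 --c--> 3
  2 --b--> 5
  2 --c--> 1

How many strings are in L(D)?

The useful subgraph on states {0, 2, 3} is acyclic, so L(D) is finite; the longest accepting path visits 3 useful states, giving maximum string length 2.
Counting accepting paths from 0 by length: 3 of length 1, 2 of length 2. Total 5.

5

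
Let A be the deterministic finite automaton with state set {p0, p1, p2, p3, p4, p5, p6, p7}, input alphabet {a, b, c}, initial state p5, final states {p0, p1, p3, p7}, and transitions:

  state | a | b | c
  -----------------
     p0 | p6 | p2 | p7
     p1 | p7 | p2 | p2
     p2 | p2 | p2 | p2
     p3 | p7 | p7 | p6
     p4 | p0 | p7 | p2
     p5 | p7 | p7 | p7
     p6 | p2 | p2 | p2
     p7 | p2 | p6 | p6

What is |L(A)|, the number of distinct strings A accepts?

The useful subgraph on states {p5, p7} is acyclic, so L(A) is finite; the longest accepting path visits 2 useful states, giving maximum string length 1.
Counting accepting paths from p5 by length: 3 of length 1. Total 3.

3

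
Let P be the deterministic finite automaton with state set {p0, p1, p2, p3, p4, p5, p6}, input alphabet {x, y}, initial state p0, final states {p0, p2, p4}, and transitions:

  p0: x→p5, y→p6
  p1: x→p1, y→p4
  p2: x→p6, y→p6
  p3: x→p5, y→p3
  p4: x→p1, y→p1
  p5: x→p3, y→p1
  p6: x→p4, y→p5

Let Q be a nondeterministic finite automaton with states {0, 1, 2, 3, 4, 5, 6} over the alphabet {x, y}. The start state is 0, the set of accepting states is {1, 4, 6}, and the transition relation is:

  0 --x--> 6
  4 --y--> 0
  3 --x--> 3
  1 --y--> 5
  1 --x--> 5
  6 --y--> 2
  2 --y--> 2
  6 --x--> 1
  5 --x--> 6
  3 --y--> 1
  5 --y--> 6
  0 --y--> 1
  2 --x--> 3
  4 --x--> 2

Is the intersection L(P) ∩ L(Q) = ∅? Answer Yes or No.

No

The string xyxy is accepted by both P and Q.
Hence L(P) ∩ L(Q) ≠ ∅.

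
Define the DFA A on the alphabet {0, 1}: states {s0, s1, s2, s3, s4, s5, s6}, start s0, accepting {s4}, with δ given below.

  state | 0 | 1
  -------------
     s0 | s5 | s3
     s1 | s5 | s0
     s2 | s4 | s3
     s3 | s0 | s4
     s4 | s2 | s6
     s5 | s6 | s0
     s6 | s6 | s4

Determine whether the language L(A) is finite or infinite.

infinite

State s0 is reachable from the start and can reach an accepting state, and it lies on the cycle s0 → s3 → s0.
Traversing that cycle any number of times yields accepted strings of unbounded length, so the language is infinite.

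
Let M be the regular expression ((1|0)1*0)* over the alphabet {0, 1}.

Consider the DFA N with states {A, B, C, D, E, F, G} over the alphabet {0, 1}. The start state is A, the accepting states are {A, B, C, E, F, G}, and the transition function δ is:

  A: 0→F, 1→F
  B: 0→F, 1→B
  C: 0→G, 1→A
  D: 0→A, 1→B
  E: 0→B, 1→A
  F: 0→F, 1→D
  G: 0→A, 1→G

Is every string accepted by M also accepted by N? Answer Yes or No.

Yes

Converting the expression M to a DFA (subset construction, then merging equivalent states) gives the minimal DFA with states {m0, m1}, start state m0, accepting states {m0} and transitions m0: 0→m1, 1→m1; m1: 0→m0, 1→m1.
Exploring the product automaton M × N from the start pair (m0, A), following both machines on each input symbol, reaches 5 state pairs: (m0, A), (m1, F), (m0, F), (m1, D), (m1, B).
M accepts in {m0} and N accepts in {A, B, C, E, F, G}. The reachable pairs whose M-component is accepting are (m0, A), (m0, F); in each of them the N-component is accepting too, so the product for L(M) \ L(N) (M-component accepting, N-component rejecting) has no reachable accepting pair and the difference is empty.
Hence every string in L(M) is also in L(N).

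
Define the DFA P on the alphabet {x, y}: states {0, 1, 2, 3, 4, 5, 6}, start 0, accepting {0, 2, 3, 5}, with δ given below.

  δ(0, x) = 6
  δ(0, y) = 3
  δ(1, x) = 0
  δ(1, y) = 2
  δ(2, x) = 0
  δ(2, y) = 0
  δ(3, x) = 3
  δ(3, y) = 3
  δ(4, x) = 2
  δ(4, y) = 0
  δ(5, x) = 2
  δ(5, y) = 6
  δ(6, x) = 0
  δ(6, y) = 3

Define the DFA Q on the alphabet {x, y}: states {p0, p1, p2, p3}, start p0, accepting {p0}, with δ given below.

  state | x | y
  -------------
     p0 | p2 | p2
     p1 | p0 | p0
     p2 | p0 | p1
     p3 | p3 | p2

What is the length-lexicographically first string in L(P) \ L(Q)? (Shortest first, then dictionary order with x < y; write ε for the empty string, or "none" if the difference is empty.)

The string y is accepted by P but not by Q.
No shorter string lies in the difference, and y is the lexicographically first length-1 string in L(P) \ L(Q).

y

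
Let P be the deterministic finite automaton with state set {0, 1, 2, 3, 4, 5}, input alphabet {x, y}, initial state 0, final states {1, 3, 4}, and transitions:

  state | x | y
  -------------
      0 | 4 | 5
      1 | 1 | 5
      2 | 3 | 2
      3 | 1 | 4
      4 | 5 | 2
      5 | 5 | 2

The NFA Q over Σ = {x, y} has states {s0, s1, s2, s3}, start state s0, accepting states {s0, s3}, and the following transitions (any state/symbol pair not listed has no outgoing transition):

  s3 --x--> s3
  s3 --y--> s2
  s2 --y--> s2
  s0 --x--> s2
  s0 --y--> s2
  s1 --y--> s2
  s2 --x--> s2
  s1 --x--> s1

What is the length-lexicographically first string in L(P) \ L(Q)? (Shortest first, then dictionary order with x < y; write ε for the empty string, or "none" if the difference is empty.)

x

The string x is accepted by P but not by Q.
No shorter string lies in the difference, and x is the lexicographically first length-1 string in L(P) \ L(Q).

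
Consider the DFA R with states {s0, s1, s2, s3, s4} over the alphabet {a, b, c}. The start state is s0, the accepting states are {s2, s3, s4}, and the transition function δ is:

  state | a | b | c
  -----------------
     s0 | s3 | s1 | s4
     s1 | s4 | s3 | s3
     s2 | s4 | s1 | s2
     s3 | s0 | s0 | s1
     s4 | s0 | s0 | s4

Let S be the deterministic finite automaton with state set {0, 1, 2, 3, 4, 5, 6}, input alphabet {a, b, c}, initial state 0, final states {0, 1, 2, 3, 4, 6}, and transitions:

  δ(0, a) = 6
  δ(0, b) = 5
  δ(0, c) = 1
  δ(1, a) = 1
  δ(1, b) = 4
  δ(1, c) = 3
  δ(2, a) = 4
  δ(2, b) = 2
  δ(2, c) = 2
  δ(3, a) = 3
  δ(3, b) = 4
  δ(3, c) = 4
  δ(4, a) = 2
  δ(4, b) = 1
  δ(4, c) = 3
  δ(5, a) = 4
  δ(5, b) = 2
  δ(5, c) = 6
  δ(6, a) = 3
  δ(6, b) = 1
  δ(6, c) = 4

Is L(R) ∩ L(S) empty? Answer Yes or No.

The string a is accepted by both R and S.
Hence L(R) ∩ L(S) ≠ ∅.

No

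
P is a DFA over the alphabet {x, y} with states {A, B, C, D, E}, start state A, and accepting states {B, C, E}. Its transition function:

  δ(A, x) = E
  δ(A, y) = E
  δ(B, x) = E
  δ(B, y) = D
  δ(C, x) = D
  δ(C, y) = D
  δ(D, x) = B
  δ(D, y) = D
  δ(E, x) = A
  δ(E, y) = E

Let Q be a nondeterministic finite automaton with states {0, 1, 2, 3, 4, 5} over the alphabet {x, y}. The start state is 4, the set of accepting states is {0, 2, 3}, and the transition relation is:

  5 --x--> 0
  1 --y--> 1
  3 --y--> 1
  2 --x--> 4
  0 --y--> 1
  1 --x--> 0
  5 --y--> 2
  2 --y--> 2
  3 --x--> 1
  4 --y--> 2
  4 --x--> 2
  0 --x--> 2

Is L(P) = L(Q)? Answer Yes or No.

Exploring the product automaton P × Q from the start pair (A, 4), following both machines on each input symbol, reaches 2 state pairs: (A, 4), (E, 2).
P accepts in {B, C, E} and Q accepts in {0, 2, 3}. In every reachable pair the two components are either both accepting — (E, 2) — or both non-accepting, so no string is accepted by exactly one of the machines: L(P) \ L(Q) and L(Q) \ L(P) are both empty.
Hence every string is accepted by P iff it is accepted by Q, and the two languages coincide.

Yes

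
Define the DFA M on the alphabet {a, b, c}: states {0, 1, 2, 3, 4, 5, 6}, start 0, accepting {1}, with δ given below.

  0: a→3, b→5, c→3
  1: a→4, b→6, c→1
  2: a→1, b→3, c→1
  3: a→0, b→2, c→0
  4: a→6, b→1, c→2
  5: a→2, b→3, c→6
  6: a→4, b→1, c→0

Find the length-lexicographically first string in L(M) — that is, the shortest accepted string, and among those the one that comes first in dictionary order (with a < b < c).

A breadth-first search from 0 reaches an accepting state first via the path 0 → 3 → 2 → 1 on input aba.
No string of length < 3 is accepted (BFS exhausts all shorter strings without reaching an accepting state), and aba is the lexicographically least accepting string of length 3.

aba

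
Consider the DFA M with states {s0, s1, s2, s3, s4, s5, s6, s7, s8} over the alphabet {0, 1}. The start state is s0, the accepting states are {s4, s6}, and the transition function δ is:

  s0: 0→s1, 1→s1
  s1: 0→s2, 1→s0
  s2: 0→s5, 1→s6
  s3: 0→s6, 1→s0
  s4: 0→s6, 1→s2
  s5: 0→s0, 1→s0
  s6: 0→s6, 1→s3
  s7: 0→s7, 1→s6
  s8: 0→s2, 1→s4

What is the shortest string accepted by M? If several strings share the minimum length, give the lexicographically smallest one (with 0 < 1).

001

A breadth-first search from s0 reaches an accepting state first via the path s0 → s1 → s2 → s6 on input 001.
No string of length < 3 is accepted (BFS exhausts all shorter strings without reaching an accepting state), and 001 is the lexicographically least accepting string of length 3.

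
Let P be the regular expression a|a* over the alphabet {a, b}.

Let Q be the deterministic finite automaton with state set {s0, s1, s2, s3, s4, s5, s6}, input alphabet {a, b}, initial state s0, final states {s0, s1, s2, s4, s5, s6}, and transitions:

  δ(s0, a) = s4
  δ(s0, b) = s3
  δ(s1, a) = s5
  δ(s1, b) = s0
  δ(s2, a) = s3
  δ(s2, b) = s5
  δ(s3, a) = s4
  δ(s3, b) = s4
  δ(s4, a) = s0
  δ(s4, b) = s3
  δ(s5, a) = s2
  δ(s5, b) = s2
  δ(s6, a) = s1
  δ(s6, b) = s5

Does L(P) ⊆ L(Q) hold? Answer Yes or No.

Yes

Converting the expression P to a DFA (subset construction, then merging equivalent states) gives the minimal DFA with states {p0, p1}, start state p0, accepting states {p0} and transitions p0: a→p0, b→p1; p1: a→p1, b→p1.
Exploring the product automaton P × Q from the start pair (p0, s0), following both machines on each input symbol, reaches 5 state pairs: (p0, s0), (p0, s4), (p1, s3), (p1, s4), (p1, s0).
P accepts in {p0} and Q accepts in {s0, s1, s2, s4, s5, s6}. The reachable pairs whose P-component is accepting are (p0, s0), (p0, s4); in each of them the Q-component is accepting too, so the product for L(P) \ L(Q) (P-component accepting, Q-component rejecting) has no reachable accepting pair and the difference is empty.
Hence every string in L(P) is also in L(Q).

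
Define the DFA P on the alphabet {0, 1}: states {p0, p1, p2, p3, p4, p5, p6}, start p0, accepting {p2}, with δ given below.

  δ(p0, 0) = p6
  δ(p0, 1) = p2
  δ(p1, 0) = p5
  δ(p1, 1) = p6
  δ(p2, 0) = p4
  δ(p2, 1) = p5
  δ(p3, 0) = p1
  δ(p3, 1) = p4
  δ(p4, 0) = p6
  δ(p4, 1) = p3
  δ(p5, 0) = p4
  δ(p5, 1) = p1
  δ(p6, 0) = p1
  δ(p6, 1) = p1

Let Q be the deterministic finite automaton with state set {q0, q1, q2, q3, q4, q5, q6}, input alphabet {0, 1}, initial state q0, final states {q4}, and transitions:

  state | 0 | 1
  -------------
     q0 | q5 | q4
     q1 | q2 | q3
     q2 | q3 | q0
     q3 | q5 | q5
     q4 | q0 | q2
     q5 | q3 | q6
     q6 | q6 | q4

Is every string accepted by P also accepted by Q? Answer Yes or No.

Exploring the product automaton P × Q from the start pair (p0, q0), following both machines on each input symbol, reaches 30 state pairs: (p0, q0), (p6, q5), (p2, q4), (p1, q3), (p1, q6), (p4, q0), (p5, q2), (p5, q5), (p5, q6), (p6, q4), (p3, q4), (p4, q3), (p1, q0), (p4, q6), (p1, q4), (p1, q2), (p4, q2), (p3, q5), (p6, q6), (p5, q0), (p6, q2), (p5, q3), (p6, q0), (p6, q3), (p3, q0), (p4, q5), (p1, q5), (p4, q4), (p3, q6), (p3, q2).
P accepts in {p2} and Q accepts in {q4}. The reachable pairs whose P-component is accepting are (p2, q4); in each of them the Q-component is accepting too, so the product for L(P) \ L(Q) (P-component accepting, Q-component rejecting) has no reachable accepting pair and the difference is empty.
Hence every string in L(P) is also in L(Q).

Yes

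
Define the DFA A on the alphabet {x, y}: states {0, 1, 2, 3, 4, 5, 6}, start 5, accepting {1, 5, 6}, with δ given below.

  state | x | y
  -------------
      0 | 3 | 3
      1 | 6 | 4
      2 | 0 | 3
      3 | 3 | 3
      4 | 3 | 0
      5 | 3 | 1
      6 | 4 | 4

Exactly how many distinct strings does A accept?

The useful subgraph on states {1, 5, 6} is acyclic, so L(A) is finite; the longest accepting path visits 3 useful states, giving maximum string length 2.
Counting accepting paths from 5 by length: 1 of length 0, 1 of length 1, 1 of length 2. Total 3.

3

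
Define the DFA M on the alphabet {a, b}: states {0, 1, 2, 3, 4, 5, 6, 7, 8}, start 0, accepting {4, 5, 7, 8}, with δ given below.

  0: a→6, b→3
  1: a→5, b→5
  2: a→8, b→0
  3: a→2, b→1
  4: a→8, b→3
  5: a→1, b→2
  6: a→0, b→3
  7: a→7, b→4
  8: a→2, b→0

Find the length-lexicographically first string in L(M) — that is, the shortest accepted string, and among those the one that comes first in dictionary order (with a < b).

baa

A breadth-first search from 0 reaches an accepting state first via the path 0 → 3 → 2 → 8 on input baa.
No string of length < 3 is accepted (BFS exhausts all shorter strings without reaching an accepting state), and baa is the lexicographically least accepting string of length 3.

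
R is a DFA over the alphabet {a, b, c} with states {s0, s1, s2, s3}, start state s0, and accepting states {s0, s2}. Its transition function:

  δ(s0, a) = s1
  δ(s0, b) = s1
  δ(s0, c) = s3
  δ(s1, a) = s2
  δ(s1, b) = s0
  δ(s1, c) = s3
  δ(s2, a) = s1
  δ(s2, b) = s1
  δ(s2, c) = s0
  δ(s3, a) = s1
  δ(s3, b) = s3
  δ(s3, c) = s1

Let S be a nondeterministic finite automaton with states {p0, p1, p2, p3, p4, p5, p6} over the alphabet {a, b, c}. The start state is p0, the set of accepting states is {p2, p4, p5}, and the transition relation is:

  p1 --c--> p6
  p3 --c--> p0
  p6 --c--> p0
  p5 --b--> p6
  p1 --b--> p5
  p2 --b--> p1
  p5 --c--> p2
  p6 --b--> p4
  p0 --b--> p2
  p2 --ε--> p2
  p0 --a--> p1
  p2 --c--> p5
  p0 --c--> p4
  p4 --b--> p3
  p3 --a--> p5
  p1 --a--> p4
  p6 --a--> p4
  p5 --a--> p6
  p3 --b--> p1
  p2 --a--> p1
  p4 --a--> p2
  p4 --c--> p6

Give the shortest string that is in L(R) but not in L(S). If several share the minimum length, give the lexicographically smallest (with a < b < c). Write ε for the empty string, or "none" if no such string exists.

The empty string ε is accepted by R but not by S.
Since ε is the unique shortest string, it is the required witness.

ε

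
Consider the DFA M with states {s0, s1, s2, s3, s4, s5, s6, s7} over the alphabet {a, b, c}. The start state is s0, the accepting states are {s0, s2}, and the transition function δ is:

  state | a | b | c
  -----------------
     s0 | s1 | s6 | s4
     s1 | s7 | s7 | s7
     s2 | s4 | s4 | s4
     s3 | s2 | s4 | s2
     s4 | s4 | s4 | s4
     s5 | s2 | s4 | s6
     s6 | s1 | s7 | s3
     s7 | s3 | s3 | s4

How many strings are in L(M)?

The useful subgraph on states {s0, s1, s2, s3, s6, s7} is acyclic, so L(M) is finite; the longest accepting path visits 6 useful states, giving maximum string length 5.
Counting accepting paths from s0 by length: 1 of length 0, 2 of length 3, 16 of length 4, 12 of length 5. Total 31.

31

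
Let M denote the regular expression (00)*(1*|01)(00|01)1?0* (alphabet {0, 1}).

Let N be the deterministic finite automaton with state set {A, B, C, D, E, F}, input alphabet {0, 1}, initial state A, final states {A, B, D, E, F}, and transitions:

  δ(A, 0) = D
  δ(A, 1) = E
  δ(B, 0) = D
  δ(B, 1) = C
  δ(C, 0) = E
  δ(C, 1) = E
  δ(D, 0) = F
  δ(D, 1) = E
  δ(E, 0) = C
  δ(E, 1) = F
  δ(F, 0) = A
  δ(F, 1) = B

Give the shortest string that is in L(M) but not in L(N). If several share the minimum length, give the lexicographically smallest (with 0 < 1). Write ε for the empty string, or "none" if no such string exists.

010

The string 010 is accepted by M but not by N.
No shorter string lies in the difference, and 010 is the lexicographically first length-3 string in L(M) \ L(N).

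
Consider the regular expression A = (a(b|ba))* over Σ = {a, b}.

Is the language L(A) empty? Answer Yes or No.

No

The empty string ε matches the expression, so it belongs to L(A).
Since L(A) contains at least one string, it is not empty.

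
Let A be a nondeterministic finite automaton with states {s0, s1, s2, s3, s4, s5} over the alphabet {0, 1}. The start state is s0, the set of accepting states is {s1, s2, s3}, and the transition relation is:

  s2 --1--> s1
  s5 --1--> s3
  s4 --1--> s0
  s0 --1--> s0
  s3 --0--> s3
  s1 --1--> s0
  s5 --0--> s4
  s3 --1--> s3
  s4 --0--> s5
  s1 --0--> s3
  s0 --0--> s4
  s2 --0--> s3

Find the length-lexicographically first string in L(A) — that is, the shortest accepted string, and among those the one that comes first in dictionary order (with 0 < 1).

001

A breadth-first search from s0 reaches an accepting state first via the path s0 → s4 → s5 → s3 on input 001.
No string of length < 3 is accepted (BFS exhausts all shorter strings without reaching an accepting state), and 001 is the lexicographically least accepting string of length 3.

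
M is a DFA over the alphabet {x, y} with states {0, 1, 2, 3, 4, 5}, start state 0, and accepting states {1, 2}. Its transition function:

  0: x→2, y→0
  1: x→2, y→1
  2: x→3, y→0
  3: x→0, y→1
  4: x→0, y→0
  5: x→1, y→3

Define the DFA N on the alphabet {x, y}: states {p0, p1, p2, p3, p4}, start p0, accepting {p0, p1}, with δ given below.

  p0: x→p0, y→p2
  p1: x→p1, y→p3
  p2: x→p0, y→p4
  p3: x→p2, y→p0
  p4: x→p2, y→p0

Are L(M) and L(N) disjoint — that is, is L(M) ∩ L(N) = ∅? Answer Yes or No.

No

The string x is accepted by both M and N.
Hence L(M) ∩ L(N) ≠ ∅.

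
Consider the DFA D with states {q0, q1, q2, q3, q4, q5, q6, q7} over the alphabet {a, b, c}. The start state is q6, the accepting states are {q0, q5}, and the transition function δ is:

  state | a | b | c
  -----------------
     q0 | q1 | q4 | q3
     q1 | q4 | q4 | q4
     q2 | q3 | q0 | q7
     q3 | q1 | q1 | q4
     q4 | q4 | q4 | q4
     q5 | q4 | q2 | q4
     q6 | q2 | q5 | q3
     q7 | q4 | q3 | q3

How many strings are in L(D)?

3

The useful subgraph on states {q0, q2, q5, q6} is acyclic, so L(D) is finite; the longest accepting path visits 4 useful states, giving maximum string length 3.
Counting accepting paths from q6 by length: 1 of length 1, 1 of length 2, 1 of length 3. Total 3.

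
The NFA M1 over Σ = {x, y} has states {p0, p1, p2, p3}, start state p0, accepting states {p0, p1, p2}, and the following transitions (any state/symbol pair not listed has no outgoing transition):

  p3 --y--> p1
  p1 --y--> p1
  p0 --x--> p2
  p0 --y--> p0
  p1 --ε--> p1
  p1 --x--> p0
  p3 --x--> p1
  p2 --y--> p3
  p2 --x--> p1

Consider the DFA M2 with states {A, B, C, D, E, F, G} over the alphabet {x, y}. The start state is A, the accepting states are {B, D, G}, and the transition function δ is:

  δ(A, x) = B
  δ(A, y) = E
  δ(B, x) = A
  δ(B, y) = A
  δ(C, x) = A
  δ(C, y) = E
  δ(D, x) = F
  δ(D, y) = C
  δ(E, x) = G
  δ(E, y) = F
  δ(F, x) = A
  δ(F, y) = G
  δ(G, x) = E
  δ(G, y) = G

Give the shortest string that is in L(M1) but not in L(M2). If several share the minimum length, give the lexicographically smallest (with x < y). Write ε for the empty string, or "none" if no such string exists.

The empty string ε is accepted by M1 but not by M2.
Since ε is the unique shortest string, it is the required witness.

ε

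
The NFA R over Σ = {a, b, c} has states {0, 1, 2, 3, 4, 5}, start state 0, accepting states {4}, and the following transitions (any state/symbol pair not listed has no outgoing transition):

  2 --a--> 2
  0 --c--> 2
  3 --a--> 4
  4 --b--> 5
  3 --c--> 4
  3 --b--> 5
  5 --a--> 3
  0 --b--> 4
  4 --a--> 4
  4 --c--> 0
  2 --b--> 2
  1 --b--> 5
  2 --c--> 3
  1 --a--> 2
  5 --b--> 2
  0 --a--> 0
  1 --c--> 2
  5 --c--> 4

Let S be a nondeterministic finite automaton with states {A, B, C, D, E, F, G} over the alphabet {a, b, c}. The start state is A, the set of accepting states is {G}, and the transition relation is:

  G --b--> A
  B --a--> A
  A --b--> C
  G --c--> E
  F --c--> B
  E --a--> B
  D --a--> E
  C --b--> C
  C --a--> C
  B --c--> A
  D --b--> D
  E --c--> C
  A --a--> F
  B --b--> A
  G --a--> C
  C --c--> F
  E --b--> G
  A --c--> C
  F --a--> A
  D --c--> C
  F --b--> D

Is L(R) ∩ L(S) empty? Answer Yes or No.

Exploring the product automaton R × S from the start pair (0, A), following both machines on each input symbol, reaches 26 state pairs: (0, A), (0, F), (4, C), (2, C), (4, D), (2, B), (5, C), (3, F), (4, E), (5, D), (0, C), (2, A), (3, A), (3, C), (4, F), (4, A), (4, B), (5, G), (3, E), (2, D), (2, F), (0, B), (5, A), (2, E), (3, B), (2, G).
R accepts in {4} and S accepts in {G}; no reachable pair has both components accepting, so no string drives both machines to acceptance simultaneously and L(R) ∩ L(S) = ∅.
So no string is accepted by both, and the intersection is empty.

Yes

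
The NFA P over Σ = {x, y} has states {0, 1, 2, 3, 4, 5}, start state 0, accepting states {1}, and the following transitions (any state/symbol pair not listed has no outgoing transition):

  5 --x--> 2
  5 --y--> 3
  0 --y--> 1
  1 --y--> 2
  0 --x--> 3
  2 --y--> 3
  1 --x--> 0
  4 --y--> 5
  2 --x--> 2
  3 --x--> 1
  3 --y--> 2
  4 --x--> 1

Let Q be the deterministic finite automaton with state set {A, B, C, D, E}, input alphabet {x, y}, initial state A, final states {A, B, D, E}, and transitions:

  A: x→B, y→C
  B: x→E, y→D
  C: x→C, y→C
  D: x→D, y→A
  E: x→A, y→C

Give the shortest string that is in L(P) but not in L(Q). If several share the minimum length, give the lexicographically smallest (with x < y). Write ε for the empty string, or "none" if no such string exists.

The string y is accepted by P but not by Q.
No shorter string lies in the difference, and y is the lexicographically first length-1 string in L(P) \ L(Q).

y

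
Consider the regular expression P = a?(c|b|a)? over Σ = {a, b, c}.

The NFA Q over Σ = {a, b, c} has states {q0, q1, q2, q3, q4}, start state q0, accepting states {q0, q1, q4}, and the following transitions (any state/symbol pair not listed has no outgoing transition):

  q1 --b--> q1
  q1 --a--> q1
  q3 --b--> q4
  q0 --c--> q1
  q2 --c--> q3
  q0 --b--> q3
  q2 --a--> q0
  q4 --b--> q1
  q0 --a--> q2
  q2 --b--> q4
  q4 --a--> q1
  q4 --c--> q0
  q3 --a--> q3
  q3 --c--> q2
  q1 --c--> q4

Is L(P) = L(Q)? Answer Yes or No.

No

The string a is accepted by P but rejected by Q.
So L(P) ≠ L(Q).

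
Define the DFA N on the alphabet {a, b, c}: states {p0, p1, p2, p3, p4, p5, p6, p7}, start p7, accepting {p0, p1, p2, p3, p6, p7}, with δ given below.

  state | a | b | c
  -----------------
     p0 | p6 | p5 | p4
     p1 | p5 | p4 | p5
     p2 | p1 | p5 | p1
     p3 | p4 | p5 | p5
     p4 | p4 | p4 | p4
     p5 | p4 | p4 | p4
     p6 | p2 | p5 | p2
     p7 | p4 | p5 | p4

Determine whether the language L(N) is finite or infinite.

The useful states (reachable from p7 and able to reach an accepting state) are {p7}.
Restricted to these states the transition graph has no cycle, so every accepting path has bounded length and L is finite.

finite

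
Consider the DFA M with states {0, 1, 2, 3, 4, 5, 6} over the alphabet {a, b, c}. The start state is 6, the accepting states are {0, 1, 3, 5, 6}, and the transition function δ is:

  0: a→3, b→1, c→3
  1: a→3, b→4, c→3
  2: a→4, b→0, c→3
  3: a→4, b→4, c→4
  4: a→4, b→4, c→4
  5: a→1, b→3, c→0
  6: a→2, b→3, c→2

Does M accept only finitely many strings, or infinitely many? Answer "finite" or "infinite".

finite

The useful states (reachable from 6 and able to reach an accepting state) are {0, 1, 2, 3, 6}.
Restricted to these states the transition graph has no cycle, so every accepting path has bounded length and L is finite.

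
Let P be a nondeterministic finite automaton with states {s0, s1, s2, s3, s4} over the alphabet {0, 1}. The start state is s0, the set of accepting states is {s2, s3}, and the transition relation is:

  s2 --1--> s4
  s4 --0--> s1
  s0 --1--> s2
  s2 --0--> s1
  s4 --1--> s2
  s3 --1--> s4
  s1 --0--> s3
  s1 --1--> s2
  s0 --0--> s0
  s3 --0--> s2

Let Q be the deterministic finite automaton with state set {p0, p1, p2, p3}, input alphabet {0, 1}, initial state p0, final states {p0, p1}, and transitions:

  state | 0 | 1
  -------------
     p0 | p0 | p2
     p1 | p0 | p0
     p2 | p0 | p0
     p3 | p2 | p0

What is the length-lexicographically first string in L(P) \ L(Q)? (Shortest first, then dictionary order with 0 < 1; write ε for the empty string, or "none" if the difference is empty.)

1

The string 1 is accepted by P but not by Q.
No shorter string lies in the difference, and 1 is the lexicographically first length-1 string in L(P) \ L(Q).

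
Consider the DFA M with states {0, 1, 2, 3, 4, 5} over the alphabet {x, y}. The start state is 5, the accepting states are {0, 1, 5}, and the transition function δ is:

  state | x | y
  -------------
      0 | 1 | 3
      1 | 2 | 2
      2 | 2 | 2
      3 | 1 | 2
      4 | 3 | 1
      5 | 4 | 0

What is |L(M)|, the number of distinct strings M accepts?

6

The useful subgraph on states {0, 1, 3, 4, 5} is acyclic, so L(M) is finite; the longest accepting path visits 4 useful states, giving maximum string length 3.
Counting accepting paths from 5 by length: 1 of length 0, 1 of length 1, 2 of length 2, 2 of length 3. Total 6.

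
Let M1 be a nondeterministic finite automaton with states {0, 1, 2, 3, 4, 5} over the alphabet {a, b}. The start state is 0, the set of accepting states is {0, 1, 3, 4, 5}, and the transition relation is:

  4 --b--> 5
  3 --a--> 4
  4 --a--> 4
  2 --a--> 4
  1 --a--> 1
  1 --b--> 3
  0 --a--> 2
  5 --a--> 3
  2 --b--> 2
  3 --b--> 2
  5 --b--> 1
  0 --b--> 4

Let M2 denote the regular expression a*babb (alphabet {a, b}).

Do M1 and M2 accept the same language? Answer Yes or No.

No

The empty string ε is accepted by M1 but rejected by M2.
So L(M1) ≠ L(M2).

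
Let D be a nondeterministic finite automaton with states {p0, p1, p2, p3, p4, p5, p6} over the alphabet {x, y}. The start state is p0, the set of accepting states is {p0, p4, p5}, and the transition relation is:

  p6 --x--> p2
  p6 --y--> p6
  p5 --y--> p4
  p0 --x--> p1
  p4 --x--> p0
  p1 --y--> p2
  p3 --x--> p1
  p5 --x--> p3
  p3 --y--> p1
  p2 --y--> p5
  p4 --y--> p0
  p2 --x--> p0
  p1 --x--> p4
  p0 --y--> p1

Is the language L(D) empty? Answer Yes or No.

The empty string ε is accepted: the run p0 ends in the accepting state p0.
Since at least one string is accepted, L(D) is not empty.

No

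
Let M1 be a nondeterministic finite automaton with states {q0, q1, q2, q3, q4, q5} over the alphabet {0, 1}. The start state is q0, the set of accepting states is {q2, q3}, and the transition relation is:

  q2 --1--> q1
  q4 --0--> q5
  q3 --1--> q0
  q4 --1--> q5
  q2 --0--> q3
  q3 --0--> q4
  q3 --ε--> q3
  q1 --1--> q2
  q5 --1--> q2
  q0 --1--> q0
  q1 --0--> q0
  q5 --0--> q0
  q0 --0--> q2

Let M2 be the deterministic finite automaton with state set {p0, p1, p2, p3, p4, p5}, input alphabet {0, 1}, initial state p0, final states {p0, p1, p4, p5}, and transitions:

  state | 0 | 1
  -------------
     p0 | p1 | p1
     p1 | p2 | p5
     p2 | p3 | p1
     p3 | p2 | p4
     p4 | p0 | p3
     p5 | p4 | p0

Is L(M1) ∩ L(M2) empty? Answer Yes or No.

The string 0 is accepted by both M1 and M2.
Hence L(M1) ∩ L(M2) ≠ ∅.

No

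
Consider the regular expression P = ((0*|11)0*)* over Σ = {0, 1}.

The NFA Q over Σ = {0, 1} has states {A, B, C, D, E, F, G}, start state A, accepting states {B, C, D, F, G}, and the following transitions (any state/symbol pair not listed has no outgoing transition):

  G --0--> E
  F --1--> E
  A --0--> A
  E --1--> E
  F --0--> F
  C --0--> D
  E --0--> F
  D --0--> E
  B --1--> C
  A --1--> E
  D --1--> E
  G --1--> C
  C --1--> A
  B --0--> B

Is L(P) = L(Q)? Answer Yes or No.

The empty string ε is accepted by P but rejected by Q.
So L(P) ≠ L(Q).

No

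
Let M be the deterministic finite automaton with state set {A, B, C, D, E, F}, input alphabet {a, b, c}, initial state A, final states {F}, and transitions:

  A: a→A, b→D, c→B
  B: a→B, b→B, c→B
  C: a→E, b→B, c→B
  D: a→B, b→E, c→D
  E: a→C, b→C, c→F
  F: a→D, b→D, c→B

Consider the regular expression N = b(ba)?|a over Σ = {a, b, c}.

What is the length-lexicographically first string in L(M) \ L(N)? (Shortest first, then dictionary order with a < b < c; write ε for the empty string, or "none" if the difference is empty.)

The string bbc is accepted by M but not by N.
No shorter string lies in the difference, and bbc is the lexicographically first length-3 string in L(M) \ L(N).

bbc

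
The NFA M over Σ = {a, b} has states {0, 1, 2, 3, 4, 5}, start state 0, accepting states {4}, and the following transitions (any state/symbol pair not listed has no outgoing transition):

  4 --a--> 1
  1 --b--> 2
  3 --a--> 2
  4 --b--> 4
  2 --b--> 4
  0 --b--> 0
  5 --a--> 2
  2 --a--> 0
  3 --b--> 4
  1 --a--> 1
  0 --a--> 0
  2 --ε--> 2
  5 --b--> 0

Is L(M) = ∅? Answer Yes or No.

The states reachable from the start state are {0}.
None of the accepting states {4} is reachable, so no string is accepted and L(M) = ∅.

Yes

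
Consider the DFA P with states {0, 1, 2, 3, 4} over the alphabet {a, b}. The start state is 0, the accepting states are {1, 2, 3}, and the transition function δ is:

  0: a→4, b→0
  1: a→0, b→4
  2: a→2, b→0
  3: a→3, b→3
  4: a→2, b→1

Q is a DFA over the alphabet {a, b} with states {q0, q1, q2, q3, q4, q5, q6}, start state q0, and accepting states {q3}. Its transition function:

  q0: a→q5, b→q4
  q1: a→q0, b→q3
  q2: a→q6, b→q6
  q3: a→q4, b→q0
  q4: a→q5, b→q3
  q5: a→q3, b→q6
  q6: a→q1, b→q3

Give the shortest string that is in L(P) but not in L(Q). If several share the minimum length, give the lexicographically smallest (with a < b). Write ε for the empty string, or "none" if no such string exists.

The string ab is accepted by P but not by Q.
No shorter string lies in the difference, and ab is the lexicographically first length-2 string in L(P) \ L(Q).

ab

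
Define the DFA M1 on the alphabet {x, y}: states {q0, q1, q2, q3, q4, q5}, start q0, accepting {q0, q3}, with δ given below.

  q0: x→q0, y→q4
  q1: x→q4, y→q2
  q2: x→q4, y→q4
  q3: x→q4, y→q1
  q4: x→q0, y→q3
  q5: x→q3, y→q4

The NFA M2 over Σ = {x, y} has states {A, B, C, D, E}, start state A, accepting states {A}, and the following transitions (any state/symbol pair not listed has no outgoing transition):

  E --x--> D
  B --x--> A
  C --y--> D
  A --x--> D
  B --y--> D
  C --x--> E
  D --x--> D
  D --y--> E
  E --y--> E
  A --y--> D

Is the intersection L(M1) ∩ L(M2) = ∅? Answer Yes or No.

No

The empty string ε is accepted by both M1 and M2.
Hence L(M1) ∩ L(M2) ≠ ∅.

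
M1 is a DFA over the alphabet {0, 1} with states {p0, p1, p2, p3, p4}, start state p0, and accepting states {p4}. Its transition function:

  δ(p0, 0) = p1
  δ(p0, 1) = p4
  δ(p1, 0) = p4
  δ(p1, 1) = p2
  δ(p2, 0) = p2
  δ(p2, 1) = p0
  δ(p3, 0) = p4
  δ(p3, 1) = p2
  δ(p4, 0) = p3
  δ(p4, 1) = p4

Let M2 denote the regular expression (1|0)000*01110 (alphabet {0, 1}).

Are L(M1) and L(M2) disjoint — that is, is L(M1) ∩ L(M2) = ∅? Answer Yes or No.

Converting the expression M2 to a DFA (subset construction, then merging equivalent states) gives the minimal DFA with states {r0, r1, r2, r3, r4, r5, r6, r7, r8, r9}, start state r0, accepting states {r9} and transitions r0: 0→r1, 1→r1; r1: 0→r2, 1→r3; r2: 0→r4, 1→r3; r3: 0→r3, 1→r3; r4: 0→r5, 1→r3; r5: 0→r5, 1→r6; r6: 0→r3, 1→r7; r7: 0→r3, 1→r8; r8: 0→r9, 1→r3; r9: 0→r3, 1→r3.
Exploring the product automaton M1 × M2 from the start pair (p0, r0), following both machines on each input symbol, reaches 20 state pairs: (p0, r0), (p1, r1), (p4, r1), (p4, r2), (p2, r3), (p3, r2), (p4, r3), (p3, r4), (p0, r3), (p4, r4), (p3, r3), (p4, r5), (p1, r3), (p3, r5), (p4, r6), (p2, r6), (p4, r7), (p0, r7), (p4, r8), (p3, r9).
M1 accepts in {p4} and M2 accepts in {r9}; no reachable pair has both components accepting, so no string drives both machines to acceptance simultaneously and L(M1) ∩ L(M2) = ∅.
So no string is accepted by both, and the intersection is empty.

Yes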